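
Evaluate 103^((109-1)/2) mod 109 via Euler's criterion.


p = 109 is prime and the exponent is (p-1)/2 = 54, so by Euler's criterion 103^54 = (103/109) = +1 or -1 mod 109.
Compute by square-and-multiply:
  54 = 32 + 16 + 4 + 2 (binary 110110)
  Repeated squaring mod 109: 103^1 = 103, 103^2 = 36, 103^4 = 97, 103^8 = 35, 103^16 = 26, 103^32 = 22
  103^54 = 103^32 * 103^16 * 103^4 * 103^2 = 22 * 26 * 97 * 36 mod 109
    22 * 26 = 572 = 27 mod 109
    27 * 97 = 2619 = 3 mod 109
    3 * 36 = 108 = 108 mod 109
  103^54 = 108 mod 109
Result 108 = p - 1 = -1 mod 109: 103 is a quadratic non-residue mod 109. As a residue in [0, p-1] the value is 108.
103^54 mod 109 = 108

108


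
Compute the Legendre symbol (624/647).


p = 647 is prime, so compute (624/647) with the reciprocity algorithm (Jacobi-symbol steps: pull out 2s via (2/n), flip via reciprocity, reduce):
  pull out 2: (2/647) = +1  (since 647 mod 8 = 7)
  pull out 2: (2/647) = +1  (since 647 mod 8 = 7)
  pull out 2: (2/647) = +1  (since 647 mod 8 = 7)
  pull out 2: (2/647) = +1  (since 647 mod 8 = 7)
  reciprocity: (39/647) -> -(647/39)
  reduce: (23/39)
  reciprocity: (23/39) -> -(39/23)
  reduce: (16/23)
  pull out 2: (2/23) = +1  (since 23 mod 8 = 7)
  pull out 2: (2/23) = +1  (since 23 mod 8 = 7)
  pull out 2: (2/23) = +1  (since 23 mod 8 = 7)
  pull out 2: (2/23) = +1  (since 23 mod 8 = 7)
  (1/23) = 1
Product of signs = 1
(624/647) = 1

1


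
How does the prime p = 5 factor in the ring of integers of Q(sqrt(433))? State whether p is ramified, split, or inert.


K = Q(sqrt(433)). Since d mod 4 = 1, disc(K) = 433.
Check p | disc: 433 mod 5 = 3.
p does not divide disc. Compute Legendre symbol (d/p):
3^((5-1)/2) mod 5 = -1
(d/p) = -1, so p is inert: (p) stays prime with e=1, f=2, g=1.
Therefore p is inert.

inert


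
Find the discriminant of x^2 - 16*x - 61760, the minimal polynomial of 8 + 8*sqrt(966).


The element 8 + 8*sqrt(966) has minimal polynomial:
x^2 - 16*x - 61760
Discriminant = (-16)^2 - 4*(-61760)
= 256 + 247040
= 247296

247296


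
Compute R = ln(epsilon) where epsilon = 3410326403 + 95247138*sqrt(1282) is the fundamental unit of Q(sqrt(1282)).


epsilon = 3410326403 + 95247138*sqrt(1282)
= 6.8207e+09
R = ln(6.8207e+09)
= 22.6432

22.6432


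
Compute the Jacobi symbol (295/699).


Compute (295/699) via quadratic reciprocity:
  reciprocity: (295/699) -> -(699/295)
  reduce: (109/295)
  reciprocity: (109/295) -> +(295/109)
  reduce: (77/109)
  reciprocity: (77/109) -> +(109/77)
  reduce: (32/77)
  pull out 2: (2/77) = -1  (since 77 mod 8 = 5)
  pull out 2: (2/77) = -1  (since 77 mod 8 = 5)
  pull out 2: (2/77) = -1  (since 77 mod 8 = 5)
  pull out 2: (2/77) = -1  (since 77 mod 8 = 5)
  pull out 2: (2/77) = -1  (since 77 mod 8 = 5)
  (1/77) = 1
Product of signs = 1

1


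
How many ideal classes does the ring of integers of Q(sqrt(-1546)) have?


K = Q(sqrt(-1546)). d mod 4 = 2, so D = disc(K) = 4d = -6184
h(K) equals the number of primitive reduced positive-definite forms (a, b, c) = a*x^2 + b*x*y + c*y^2 with b^2 - 4ac = D,
where reduced means |b| <= a <= c, with b >= 0 whenever |b| = a or a = c, and primitive means gcd(a, b, c) = 1.
Reduced forces 3a^2 <= |D| = 6184, so 1 <= a <= 45; b must have the parity of D, and c = (b^2 - D)/(4a) must be an integer >= a.
Enumerate a = 1..45, b in [-a, a]:
  a=1: (1, 0, 1546)  [1]
  a=2: (2, 0, 773)  [1]
  a=3..4: none
  a=5: (5, -4, 310), (5, 4, 310)  [2]
  a=6: none
  a=7: (7, -2, 221), (7, 2, 221)  [2]
  a=8..9: none
  a=10: (10, -4, 155), (10, 4, 155)  [2]
  a=11: (11, -8, 142), (11, 8, 142)  [2]
  a=12: none
  a=13: (13, -2, 119), (13, 2, 119)  [2]
  a=14: (14, -12, 113), (14, 12, 113)  [2]
  a=15..16: none
  a=17: (17, -2, 91), (17, 2, 91)  [2]
  a=18..21: none
  a=22: (22, -8, 71), (22, 8, 71)  [2]
  a=23: (23, -16, 70), (23, 16, 70)  [2]
  a=24: none
  a=25: (25, -4, 62), (25, 4, 62)  [2]
  a=26: (26, -24, 65), (26, 24, 65)  [2]
  a=27..28: none
  a=29: (29, -14, 55), (29, 14, 55)  [2]
  a=30: none
  a=31: (31, -4, 50), (31, 4, 50)  [2]
  a=32..33: none
  a=34: (34, -32, 53), (34, 32, 53)  [2]
  a=35: (35, -26, 49), (35, -16, 46), (35, 16, 46), (35, 26, 49)  [4]
  a=36..45: none
Total reduced forms: 1 + 1 + 2 + 2 + 2 + 2 + 2 + 2 + 2 + 2 + 2 + 2 + 2 + 2 + 2 + 2 + 4 = 34
h = 34

34


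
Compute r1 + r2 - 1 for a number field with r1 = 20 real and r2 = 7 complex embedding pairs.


By Dirichlet's unit theorem:
rank = r1 + r2 - 1
= 20 + 7 - 1
= 26

26


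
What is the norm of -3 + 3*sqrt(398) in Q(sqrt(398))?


N(a + b*sqrt(d)) = a^2 - d*b^2
= (-3)^2 - (398)*(3)^2
= 9 - 3582
= -3573

-3573


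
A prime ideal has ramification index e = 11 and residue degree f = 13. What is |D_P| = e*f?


|D_P| = e * f
= 11 * 13
= 143

143


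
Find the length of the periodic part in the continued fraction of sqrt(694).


Run the CF algorithm for sqrt(694).
a_0 = floor(sqrt(694)) = 26; set m_0=0, q_0=1.
Recurrence: m' = q*a - m,  q' = (d - m'^2)/q,  a' = floor((a_0 + m')/q').
  step 1: m=26, q=18, a=2
  step 2: m=10, q=33, a=1
  step 3: m=23, q=5, a=9
  step 4: m=22, q=42, a=1
  step 5: m=20, q=7, a=6
  step 6: m=22, q=30, a=1
  step 7: m=8, q=21, a=1
  step 8: m=13, q=25, a=1
  step 9: m=12, q=22, a=1
  step 10: m=10, q=27, a=1
  step 11: m=17, q=15, a=2
  step 12: m=13, q=35, a=1
  step 13: m=22, q=6, a=8
  step 14: m=26, q=3, a=17
  step 15: m=25, q=23, a=2
  step 16: m=21, q=11, a=4
  step 17: m=23, q=15, a=3
  step 18: m=22, q=14, a=3
  step 19: m=20, q=21, a=2
  step 20: m=22, q=10, a=4
  step 21: m=18, q=37, a=1
  step 22: m=19, q=9, a=5
  step 23: m=26, q=2, a=26
  step 24: m=26, q=9, a=5
  step 25: m=19, q=37, a=1
  step 26: m=18, q=10, a=4
  step 27: m=22, q=21, a=2
  step 28: m=20, q=14, a=3
  step 29: m=22, q=15, a=3
  step 30: m=23, q=11, a=4
  step 31: m=21, q=23, a=2
  step 32: m=25, q=3, a=17
  step 33: m=26, q=6, a=8
  step 34: m=22, q=35, a=1
  step 35: m=13, q=15, a=2
  step 36: m=17, q=27, a=1
  step 37: m=10, q=22, a=1
  step 38: m=12, q=25, a=1
  step 39: m=13, q=21, a=1
  step 40: m=8, q=30, a=1
  step 41: m=22, q=7, a=6
  step 42: m=20, q=42, a=1
  step 43: m=22, q=5, a=9
  step 44: m=23, q=33, a=1
  step 45: m=10, q=18, a=2
  step 46: m=26, q=1, a=52
a_46 = 2*a_0 = 52, so the period closes here.
sqrt(694) = [26; 2, 1, 9, 1, 6, 1, 1, 1, 1, 1, 2, 1, 8, 17, 2, 4, 3, 3, 2, 4, 1, 5, 26, 5, 1, 4, 2, 3, 3, 4, 2, 17, 8, 1, 2, 1, 1, 1, 1, 1, 6, 1, 9, 1, 2, 52]
Period length = 46

46


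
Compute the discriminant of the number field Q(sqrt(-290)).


For K = Q(sqrt(d)) with d squarefree: disc(K) = d if d = 1 mod 4, and disc(K) = 4d if d = 2 or 3 mod 4.
Here d = -290, and d mod 4 = 2.
d = 2 mod 4, not 1 (O_K = Z[sqrt(d)]), so disc(K) = 4d = 4 * (-290) = -1160

-1160


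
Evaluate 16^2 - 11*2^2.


x^2 - d*y^2
= 16^2 - 11*2^2
= 256 - 44
= 212

212


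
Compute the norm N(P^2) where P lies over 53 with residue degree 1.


N(P^a) = p^(a*f)
= 53^(2*1)
= 53^2
= 2809

2809


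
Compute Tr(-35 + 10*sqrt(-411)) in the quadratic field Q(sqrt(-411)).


Tr(a + b*sqrt(d)) = (a + b*sqrt(d)) + (a - b*sqrt(d)) = 2a
= 2 * (-35)
= -70

-70


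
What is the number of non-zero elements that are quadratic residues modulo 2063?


For prime p, the number of non-zero quadratic residues is (p-1)/2.
= (2063-1)/2
= 1031

1031


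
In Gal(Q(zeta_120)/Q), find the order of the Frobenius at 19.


The Frobenius at p in Gal(Q(zeta_n)/Q) = (Z/nZ)* is the class of p, so its order is ord_120(19), the smallest k >= 1 with 19^k = 1 mod 120.
n = 120 = 2^3 * 3 * 5, phi(120) = 32; the order divides phi(n).
Divisors of 32: 1, 2, 4, 8, 16, 32
Repeated squaring mod 120: 19^1 = 19, 19^2 = 1, 19^4 = 1, 19^8 = 1, 19^16 = 1, 19^32 = 1
Test divisors in increasing order:
  k=1: 19^1 = 19 mod 120
  k=2: 19^2 = 1 mod 120  <- first divisor giving 1
Order = 2

2


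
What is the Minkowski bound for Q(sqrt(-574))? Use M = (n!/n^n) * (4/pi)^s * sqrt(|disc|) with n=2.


d = -574, d mod 4 = 2, so disc(K) = 4d = -2296; |disc(K)| = 2296
Imaginary quadratic field, so n = 2, s = r2 = 1, r1 = 0
M = (n!/n^n) * (4/pi)^s * sqrt(|disc(K)|) = (2!/2^2) * (4/pi)^1 * sqrt(2296)
= 0.5 * 1.273240 * 47.916594
= 30.5047

30.5047


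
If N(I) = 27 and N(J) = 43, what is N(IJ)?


N(IJ) = N(I) * N(J)
= 27 * 43
= 1161

1161


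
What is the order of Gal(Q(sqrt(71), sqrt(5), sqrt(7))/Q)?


The 3 square roots of distinct primes are multiplicatively independent over Q,
so [K:Q] = 2^3 and Gal(K/Q) is isomorphic to (Z/2Z)^3.
|Gal| = 2^3 = 8

8


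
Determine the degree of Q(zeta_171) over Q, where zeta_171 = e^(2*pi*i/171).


The degree equals Euler's totient phi(171).
171 = 3^2 * 19
phi(171) = 108

108


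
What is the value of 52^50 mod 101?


p = 101 is prime and the exponent is (p-1)/2 = 50, so by Euler's criterion 52^50 = (52/101) = +1 or -1 mod 101.
Compute by square-and-multiply:
  50 = 32 + 16 + 2 (binary 110010)
  Repeated squaring mod 101: 52^1 = 52, 52^2 = 78, 52^4 = 24, 52^8 = 71, 52^16 = 92, 52^32 = 81
  52^50 = 52^32 * 52^16 * 52^2 = 81 * 92 * 78 mod 101
    81 * 92 = 7452 = 79 mod 101
    79 * 78 = 6162 = 1 mod 101
  52^50 = 1 mod 101
Result 1: 52 is a quadratic residue mod 101.
52^50 mod 101 = 1

1


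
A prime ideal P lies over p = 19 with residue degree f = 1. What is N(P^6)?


N(P^a) = p^(a*f)
= 19^(6*1)
= 19^6
= 47045881

47045881


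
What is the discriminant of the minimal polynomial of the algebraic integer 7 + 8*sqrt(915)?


The element 7 + 8*sqrt(915) has minimal polynomial:
x^2 - 14*x - 58511
Discriminant = (-14)^2 - 4*(-58511)
= 196 + 234044
= 234240

234240


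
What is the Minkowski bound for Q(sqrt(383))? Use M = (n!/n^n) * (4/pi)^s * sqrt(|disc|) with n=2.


d = 383, d mod 4 = 3, so disc(K) = 4d = 1532; |disc(K)| = 1532
Real quadratic field, so n = 2, s = r2 = 0, r1 = 2
M = (n!/n^n) * (4/pi)^s * sqrt(|disc(K)|) = (2!/2^2) * (4/pi)^0 * sqrt(1532)
= 0.5 * 1.000000 * 39.140772
= 19.5704

19.5704


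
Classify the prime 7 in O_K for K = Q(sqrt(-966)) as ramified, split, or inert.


K = Q(sqrt(-966)). Since d mod 4 = 2, disc(K) = -3864.
Check p | disc: -3864 mod 7 = 0.
p divides disc, so p ramifies: (p) = P^2 with e=2, f=1, g=1.
Therefore p is ramified.

ramified


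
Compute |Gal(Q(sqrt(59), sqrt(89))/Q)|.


The 2 square roots of distinct primes are multiplicatively independent over Q,
so [K:Q] = 2^2 and Gal(K/Q) is isomorphic to (Z/2Z)^2.
|Gal| = 2^2 = 4

4


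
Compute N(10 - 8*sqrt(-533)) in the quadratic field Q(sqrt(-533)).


N(a + b*sqrt(d)) = a^2 - d*b^2
= (10)^2 - (-533)*(-8)^2
= 100 + 34112
= 34212

34212


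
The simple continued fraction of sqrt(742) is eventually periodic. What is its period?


Run the CF algorithm for sqrt(742).
a_0 = floor(sqrt(742)) = 27; set m_0=0, q_0=1.
Recurrence: m' = q*a - m,  q' = (d - m'^2)/q,  a' = floor((a_0 + m')/q').
  step 1: m=27, q=13, a=4
  step 2: m=25, q=9, a=5
  step 3: m=20, q=38, a=1
  step 4: m=18, q=11, a=4
  step 5: m=26, q=6, a=8
  step 6: m=22, q=43, a=1
  step 7: m=21, q=7, a=6
  step 8: m=21, q=43, a=1
  step 9: m=22, q=6, a=8
  step 10: m=26, q=11, a=4
  step 11: m=18, q=38, a=1
  step 12: m=20, q=9, a=5
  step 13: m=25, q=13, a=4
  step 14: m=27, q=1, a=54
a_14 = 2*a_0 = 54, so the period closes here.
sqrt(742) = [27; 4, 5, 1, 4, 8, 1, 6, 1, 8, 4, 1, 5, 4, 54]
Period length = 14

14


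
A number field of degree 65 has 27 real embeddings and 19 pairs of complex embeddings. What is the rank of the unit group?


By Dirichlet's unit theorem:
rank = r1 + r2 - 1
= 27 + 19 - 1
= 45

45


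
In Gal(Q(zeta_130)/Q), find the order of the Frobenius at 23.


The Frobenius at p in Gal(Q(zeta_n)/Q) = (Z/nZ)* is the class of p, so its order is ord_130(23), the smallest k >= 1 with 23^k = 1 mod 130.
n = 130 = 2 * 5 * 13, phi(130) = 48; the order divides phi(n).
Divisors of 48: 1, 2, 3, 4, 6, 8, 12, 16, 24, 48
Repeated squaring mod 130: 23^1 = 23, 23^2 = 9, 23^4 = 81, 23^8 = 61, 23^16 = 81, 23^32 = 61
Test divisors in increasing order:
  k=1: 23^1 = 23 mod 130
  k=2: 23^2 = 9 mod 130
  k=3: 23^3 = 9 * 23 = 77 mod 130
  k=4: 23^4 = 81 mod 130
  k=6: 23^6 = 81 * 9 = 79 mod 130
  k=8: 23^8 = 61 mod 130
  k=12: 23^12 = 61 * 81 = 1 mod 130  <- first divisor giving 1
Order = 12

12


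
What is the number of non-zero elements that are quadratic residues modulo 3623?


For prime p, the number of non-zero quadratic residues is (p-1)/2.
= (3623-1)/2
= 1811

1811


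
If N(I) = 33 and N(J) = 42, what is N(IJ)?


N(IJ) = N(I) * N(J)
= 33 * 42
= 1386

1386


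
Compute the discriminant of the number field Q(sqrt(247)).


For K = Q(sqrt(d)) with d squarefree: disc(K) = d if d = 1 mod 4, and disc(K) = 4d if d = 2 or 3 mod 4.
Here d = 247, and d mod 4 = 3.
d = 3 mod 4, not 1 (O_K = Z[sqrt(d)]), so disc(K) = 4d = 4 * (247) = 988

988


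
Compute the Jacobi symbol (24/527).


Compute (24/527) via quadratic reciprocity:
  pull out 2: (2/527) = +1  (since 527 mod 8 = 7)
  pull out 2: (2/527) = +1  (since 527 mod 8 = 7)
  pull out 2: (2/527) = +1  (since 527 mod 8 = 7)
  reciprocity: (3/527) -> -(527/3)
  reduce: (2/3)
  pull out 2: (2/3) = -1  (since 3 mod 8 = 3)
  (1/3) = 1
Product of signs = 1

1


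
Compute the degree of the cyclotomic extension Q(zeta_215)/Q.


The degree equals Euler's totient phi(215).
215 = 5 * 43
phi(215) = 168

168


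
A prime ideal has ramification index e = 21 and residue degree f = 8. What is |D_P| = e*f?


|D_P| = e * f
= 21 * 8
= 168

168


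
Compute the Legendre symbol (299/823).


p = 823 is prime, so compute (299/823) with the reciprocity algorithm (Jacobi-symbol steps: pull out 2s via (2/n), flip via reciprocity, reduce):
  reciprocity: (299/823) -> -(823/299)
  reduce: (225/299)
  reciprocity: (225/299) -> +(299/225)
  reduce: (74/225)
  pull out 2: (2/225) = +1  (since 225 mod 8 = 1)
  reciprocity: (37/225) -> +(225/37)
  reduce: (3/37)
  reciprocity: (3/37) -> +(37/3)
  reduce: (1/3)
  (1/3) = 1
Product of signs = -1
(299/823) = -1

-1


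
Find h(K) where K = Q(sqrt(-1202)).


K = Q(sqrt(-1202)). d mod 4 = 2, so D = disc(K) = 4d = -4808
h(K) equals the number of primitive reduced positive-definite forms (a, b, c) = a*x^2 + b*x*y + c*y^2 with b^2 - 4ac = D,
where reduced means |b| <= a <= c, with b >= 0 whenever |b| = a or a = c, and primitive means gcd(a, b, c) = 1.
Reduced forces 3a^2 <= |D| = 4808, so 1 <= a <= 40; b must have the parity of D, and c = (b^2 - D)/(4a) must be an integer >= a.
Enumerate a = 1..40, b in [-a, a]:
  a=1: (1, 0, 1202)  [1]
  a=2: (2, 0, 601)  [1]
  a=3: (3, -2, 401), (3, 2, 401)  [2]
  a=4..5: none
  a=6: (6, -4, 201), (6, 4, 201)  [2]
  a=7: (7, -6, 173), (7, 6, 173)  [2]
  a=8: none
  a=9: (9, -4, 134), (9, 4, 134)  [2]
  a=10..13: none
  a=14: (14, -8, 87), (14, 8, 87)  [2]
  a=15..17: none
  a=18: (18, -4, 67), (18, 4, 67)  [2]
  a=19..20: none
  a=21: (21, -20, 62), (21, -8, 58), (21, 8, 58), (21, 20, 62)  [4]
  a=22..26: none
  a=27: (27, -22, 49), (27, 22, 49)  [2]
  a=28: none
  a=29: (29, -8, 42), (29, 8, 42)  [2]
  a=30: none
  a=31: (31, -20, 42), (31, 20, 42)  [2]
  a=32..40: none
Total reduced forms: 1 + 1 + 2 + 2 + 2 + 2 + 2 + 2 + 4 + 2 + 2 + 2 = 24
h = 24

24


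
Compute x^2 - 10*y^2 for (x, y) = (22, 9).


x^2 - d*y^2
= 22^2 - 10*9^2
= 484 - 810
= -326

-326


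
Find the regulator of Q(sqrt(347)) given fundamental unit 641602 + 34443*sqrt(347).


epsilon = 641602 + 34443*sqrt(347)
= 1.2832e+06
R = ln(1.2832e+06)
= 14.0649

14.0649


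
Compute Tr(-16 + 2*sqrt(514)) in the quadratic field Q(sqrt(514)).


Tr(a + b*sqrt(d)) = (a + b*sqrt(d)) + (a - b*sqrt(d)) = 2a
= 2 * (-16)
= -32

-32


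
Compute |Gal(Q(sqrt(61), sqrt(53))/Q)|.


The 2 square roots of distinct primes are multiplicatively independent over Q,
so [K:Q] = 2^2 and Gal(K/Q) is isomorphic to (Z/2Z)^2.
|Gal| = 2^2 = 4

4


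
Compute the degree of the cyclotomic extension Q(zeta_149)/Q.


The degree equals Euler's totient phi(149).
149 = 149
phi(149) = 148

148


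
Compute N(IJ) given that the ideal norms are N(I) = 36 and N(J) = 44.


N(IJ) = N(I) * N(J)
= 36 * 44
= 1584

1584


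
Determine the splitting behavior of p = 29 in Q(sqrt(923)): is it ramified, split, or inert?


K = Q(sqrt(923)). Since d mod 4 = 3, disc(K) = 3692.
Check p | disc: 3692 mod 29 = 9.
p does not divide disc. Compute Legendre symbol (d/p):
24^((29-1)/2) mod 29 = 1
(d/p) = 1, so p splits: (p) = P*P' with e=1, f=1, g=2.
Therefore p is split.

split


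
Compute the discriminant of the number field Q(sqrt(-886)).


For K = Q(sqrt(d)) with d squarefree: disc(K) = d if d = 1 mod 4, and disc(K) = 4d if d = 2 or 3 mod 4.
Here d = -886, and d mod 4 = 2.
d = 2 mod 4, not 1 (O_K = Z[sqrt(d)]), so disc(K) = 4d = 4 * (-886) = -3544

-3544


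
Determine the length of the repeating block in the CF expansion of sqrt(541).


Run the CF algorithm for sqrt(541).
a_0 = floor(sqrt(541)) = 23; set m_0=0, q_0=1.
Recurrence: m' = q*a - m,  q' = (d - m'^2)/q,  a' = floor((a_0 + m')/q').
  step 1: m=23, q=12, a=3
  step 2: m=13, q=31, a=1
  step 3: m=18, q=7, a=5
  step 4: m=17, q=36, a=1
  step 5: m=19, q=5, a=8
  step 6: m=21, q=20, a=2
  step 7: m=19, q=9, a=4
  step 8: m=17, q=28, a=1
  step 9: m=11, q=15, a=2
  step 10: m=19, q=12, a=3
  step 11: m=17, q=21, a=1
  step 12: m=4, q=25, a=1
  step 13: m=21, q=4, a=11
  step 14: m=23, q=3, a=15
  step 15: m=22, q=19, a=2
  step 16: m=16, q=15, a=2
  step 17: m=14, q=23, a=1
  step 18: m=9, q=20, a=1
  step 19: m=11, q=21, a=1
  step 20: m=10, q=21, a=1
  step 21: m=11, q=20, a=1
  step 22: m=9, q=23, a=1
  step 23: m=14, q=15, a=2
  step 24: m=16, q=19, a=2
  step 25: m=22, q=3, a=15
  step 26: m=23, q=4, a=11
  step 27: m=21, q=25, a=1
  step 28: m=4, q=21, a=1
  step 29: m=17, q=12, a=3
  step 30: m=19, q=15, a=2
  step 31: m=11, q=28, a=1
  step 32: m=17, q=9, a=4
  step 33: m=19, q=20, a=2
  step 34: m=21, q=5, a=8
  step 35: m=19, q=36, a=1
  step 36: m=17, q=7, a=5
  step 37: m=18, q=31, a=1
  step 38: m=13, q=12, a=3
  step 39: m=23, q=1, a=46
a_39 = 2*a_0 = 46, so the period closes here.
sqrt(541) = [23; 3, 1, 5, 1, 8, 2, 4, 1, 2, 3, 1, 1, 11, 15, 2, 2, 1, 1, 1, 1, 1, 1, 2, 2, 15, 11, 1, 1, 3, 2, 1, 4, 2, 8, 1, 5, 1, 3, 46]
Period length = 39

39


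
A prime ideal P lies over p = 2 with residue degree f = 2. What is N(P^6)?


N(P^a) = p^(a*f)
= 2^(6*2)
= 2^12
= 4096

4096


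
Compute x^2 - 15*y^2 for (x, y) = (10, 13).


x^2 - d*y^2
= 10^2 - 15*13^2
= 100 - 2535
= -2435

-2435


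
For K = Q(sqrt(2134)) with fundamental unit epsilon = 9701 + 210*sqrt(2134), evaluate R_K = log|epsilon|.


epsilon = 9701 + 210*sqrt(2134)
= 19401.9999
R = ln(19401.9999)
= 9.8731

9.8731


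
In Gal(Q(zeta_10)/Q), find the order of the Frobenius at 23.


The Frobenius at p in Gal(Q(zeta_n)/Q) = (Z/nZ)* is the class of p, so its order is ord_10(23), the smallest k >= 1 with 23^k = 1 mod 10.
n = 10 = 2 * 5, phi(10) = 4; the order divides phi(n).
Divisors of 4: 1, 2, 4
Repeated squaring mod 10: 23^1 = 3, 23^2 = 9, 23^4 = 1
Test divisors in increasing order:
  k=1: 23^1 = 3 mod 10
  k=2: 23^2 = 9 mod 10
  k=4: 23^4 = 1 mod 10  <- first divisor giving 1
Order = 4

4


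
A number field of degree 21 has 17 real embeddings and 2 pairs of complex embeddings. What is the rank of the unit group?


By Dirichlet's unit theorem:
rank = r1 + r2 - 1
= 17 + 2 - 1
= 18

18


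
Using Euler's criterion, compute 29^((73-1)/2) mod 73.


p = 73 is prime and the exponent is (p-1)/2 = 36, so by Euler's criterion 29^36 = (29/73) = +1 or -1 mod 73.
Compute by square-and-multiply:
  36 = 32 + 4 (binary 100100)
  Repeated squaring mod 73: 29^1 = 29, 29^2 = 38, 29^4 = 57, 29^8 = 37, 29^16 = 55, 29^32 = 32
  29^36 = 29^32 * 29^4 = 32 * 57 mod 73
    32 * 57 = 1824 = 72 mod 73
  29^36 = 72 mod 73
Result 72 = p - 1 = -1 mod 73: 29 is a quadratic non-residue mod 73. As a residue in [0, p-1] the value is 72.
29^36 mod 73 = 72

72


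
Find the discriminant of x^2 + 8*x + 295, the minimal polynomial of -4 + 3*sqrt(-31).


The element -4 + 3*sqrt(-31) has minimal polynomial:
x^2 + 8*x + 295
Discriminant = (8)^2 - 4*(295)
= 64 - 1180
= -1116

-1116


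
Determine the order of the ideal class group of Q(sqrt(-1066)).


K = Q(sqrt(-1066)). d mod 4 = 2, so D = disc(K) = 4d = -4264
h(K) equals the number of primitive reduced positive-definite forms (a, b, c) = a*x^2 + b*x*y + c*y^2 with b^2 - 4ac = D,
where reduced means |b| <= a <= c, with b >= 0 whenever |b| = a or a = c, and primitive means gcd(a, b, c) = 1.
Reduced forces 3a^2 <= |D| = 4264, so 1 <= a <= 37; b must have the parity of D, and c = (b^2 - D)/(4a) must be an integer >= a.
Enumerate a = 1..37, b in [-a, a]:
  a=1: (1, 0, 1066)  [1]
  a=2: (2, 0, 533)  [1]
  a=3..4: none
  a=5: (5, -4, 214), (5, 4, 214)  [2]
  a=6..9: none
  a=10: (10, -4, 107), (10, 4, 107)  [2]
  a=11: (11, -2, 97), (11, 2, 97)  [2]
  a=12: none
  a=13: (13, 0, 82)  [1]
  a=14..18: none
  a=19: (19, -12, 58), (19, 12, 58)  [2]
  a=20..21: none
  a=22: (22, -20, 53), (22, 20, 53)  [2]
  a=23..24: none
  a=25: (25, -6, 43), (25, 6, 43)  [2]
  a=26: (26, 0, 41)  [1]
  a=27..28: none
  a=29: (29, -12, 38), (29, 12, 38)  [2]
  a=30: none
  a=31: (31, -18, 37), (31, 18, 37)  [2]
  a=32..37: none
Total reduced forms: 1 + 1 + 2 + 2 + 2 + 1 + 2 + 2 + 2 + 1 + 2 + 2 = 20
h = 20

20


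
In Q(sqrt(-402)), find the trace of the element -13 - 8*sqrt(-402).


Tr(a + b*sqrt(d)) = (a + b*sqrt(d)) + (a - b*sqrt(d)) = 2a
= 2 * (-13)
= -26

-26


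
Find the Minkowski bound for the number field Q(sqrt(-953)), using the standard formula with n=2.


d = -953, d mod 4 = 3, so disc(K) = 4d = -3812; |disc(K)| = 3812
Imaginary quadratic field, so n = 2, s = r2 = 1, r1 = 0
M = (n!/n^n) * (4/pi)^s * sqrt(|disc(K)|) = (2!/2^2) * (4/pi)^1 * sqrt(3812)
= 0.5 * 1.273240 * 61.741396
= 39.3058

39.3058


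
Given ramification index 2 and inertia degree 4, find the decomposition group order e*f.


|D_P| = e * f
= 2 * 4
= 8

8


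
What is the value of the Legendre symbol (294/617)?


p = 617 is prime, so compute (294/617) with the reciprocity algorithm (Jacobi-symbol steps: pull out 2s via (2/n), flip via reciprocity, reduce):
  pull out 2: (2/617) = +1  (since 617 mod 8 = 1)
  reciprocity: (147/617) -> +(617/147)
  reduce: (29/147)
  reciprocity: (29/147) -> +(147/29)
  reduce: (2/29)
  pull out 2: (2/29) = -1  (since 29 mod 8 = 5)
  (1/29) = 1
Product of signs = -1
(294/617) = -1

-1


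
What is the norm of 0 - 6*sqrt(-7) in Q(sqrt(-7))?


N(a + b*sqrt(d)) = a^2 - d*b^2
= (0)^2 - (-7)*(-6)^2
= 0 + 252
= 252

252


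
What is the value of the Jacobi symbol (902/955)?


Compute (902/955) via quadratic reciprocity:
  pull out 2: (2/955) = -1  (since 955 mod 8 = 3)
  reciprocity: (451/955) -> -(955/451)
  reduce: (53/451)
  reciprocity: (53/451) -> +(451/53)
  reduce: (27/53)
  reciprocity: (27/53) -> +(53/27)
  reduce: (26/27)
  pull out 2: (2/27) = -1  (since 27 mod 8 = 3)
  reciprocity: (13/27) -> +(27/13)
  reduce: (1/13)
  (1/13) = 1
Product of signs = -1

-1


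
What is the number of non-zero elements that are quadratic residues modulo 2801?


For prime p, the number of non-zero quadratic residues is (p-1)/2.
= (2801-1)/2
= 1400

1400


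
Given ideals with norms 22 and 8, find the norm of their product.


N(IJ) = N(I) * N(J)
= 22 * 8
= 176

176


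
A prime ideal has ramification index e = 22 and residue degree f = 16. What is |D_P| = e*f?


|D_P| = e * f
= 22 * 16
= 352

352


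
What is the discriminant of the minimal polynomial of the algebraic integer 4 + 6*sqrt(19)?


The element 4 + 6*sqrt(19) has minimal polynomial:
x^2 - 8*x - 668
Discriminant = (-8)^2 - 4*(-668)
= 64 + 2672
= 2736

2736


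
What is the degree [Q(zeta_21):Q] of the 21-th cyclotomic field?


The degree equals Euler's totient phi(21).
21 = 3 * 7
phi(21) = 12

12


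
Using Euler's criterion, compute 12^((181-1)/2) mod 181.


p = 181 is prime and the exponent is (p-1)/2 = 90, so by Euler's criterion 12^90 = (12/181) = +1 or -1 mod 181.
Compute by square-and-multiply:
  90 = 64 + 16 + 8 + 2 (binary 1011010)
  Repeated squaring mod 181: 12^1 = 12, 12^2 = 144, 12^4 = 102, 12^8 = 87, 12^16 = 148, 12^32 = 3, 12^64 = 9
  12^90 = 12^64 * 12^16 * 12^8 * 12^2 = 9 * 148 * 87 * 144 mod 181
    9 * 148 = 1332 = 65 mod 181
    65 * 87 = 5655 = 44 mod 181
    44 * 144 = 6336 = 1 mod 181
  12^90 = 1 mod 181
Result 1: 12 is a quadratic residue mod 181.
12^90 mod 181 = 1

1


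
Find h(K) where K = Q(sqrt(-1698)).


K = Q(sqrt(-1698)). d mod 4 = 2, so D = disc(K) = 4d = -6792
h(K) equals the number of primitive reduced positive-definite forms (a, b, c) = a*x^2 + b*x*y + c*y^2 with b^2 - 4ac = D,
where reduced means |b| <= a <= c, with b >= 0 whenever |b| = a or a = c, and primitive means gcd(a, b, c) = 1.
Reduced forces 3a^2 <= |D| = 6792, so 1 <= a <= 47; b must have the parity of D, and c = (b^2 - D)/(4a) must be an integer >= a.
Enumerate a = 1..47, b in [-a, a]:
  a=1: (1, 0, 1698)  [1]
  a=2: (2, 0, 849)  [1]
  a=3: (3, 0, 566)  [1]
  a=4..5: none
  a=6: (6, 0, 283)  [1]
  a=7..16: none
  a=17: (17, -12, 102), (17, 12, 102)  [2]
  a=18..22: none
  a=23: (23, -4, 74), (23, 4, 74)  [2]
  a=24..28: none
  a=29: (29, -20, 62), (29, 20, 62)  [2]
  a=30: none
  a=31: (31, -20, 58), (31, 20, 58)  [2]
  a=32..33: none
  a=34: (34, -12, 51), (34, 12, 51)  [2]
  a=35..36: none
  a=37: (37, -4, 46), (37, 4, 46)  [2]
  a=38..47: none
Total reduced forms: 1 + 1 + 1 + 1 + 2 + 2 + 2 + 2 + 2 + 2 = 16
h = 16

16


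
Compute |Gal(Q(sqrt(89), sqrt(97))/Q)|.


The 2 square roots of distinct primes are multiplicatively independent over Q,
so [K:Q] = 2^2 and Gal(K/Q) is isomorphic to (Z/2Z)^2.
|Gal| = 2^2 = 4

4


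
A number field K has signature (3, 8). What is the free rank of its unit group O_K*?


By Dirichlet's unit theorem:
rank = r1 + r2 - 1
= 3 + 8 - 1
= 10

10


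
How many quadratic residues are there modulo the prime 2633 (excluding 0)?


For prime p, the number of non-zero quadratic residues is (p-1)/2.
= (2633-1)/2
= 1316

1316


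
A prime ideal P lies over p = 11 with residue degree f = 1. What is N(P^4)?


N(P^a) = p^(a*f)
= 11^(4*1)
= 11^4
= 14641

14641


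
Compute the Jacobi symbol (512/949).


Compute (512/949) via quadratic reciprocity:
  pull out 2: (2/949) = -1  (since 949 mod 8 = 5)
  pull out 2: (2/949) = -1  (since 949 mod 8 = 5)
  pull out 2: (2/949) = -1  (since 949 mod 8 = 5)
  pull out 2: (2/949) = -1  (since 949 mod 8 = 5)
  pull out 2: (2/949) = -1  (since 949 mod 8 = 5)
  pull out 2: (2/949) = -1  (since 949 mod 8 = 5)
  pull out 2: (2/949) = -1  (since 949 mod 8 = 5)
  pull out 2: (2/949) = -1  (since 949 mod 8 = 5)
  pull out 2: (2/949) = -1  (since 949 mod 8 = 5)
  (1/949) = 1
Product of signs = -1

-1


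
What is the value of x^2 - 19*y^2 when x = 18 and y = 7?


x^2 - d*y^2
= 18^2 - 19*7^2
= 324 - 931
= -607

-607


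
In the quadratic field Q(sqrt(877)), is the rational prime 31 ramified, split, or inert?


K = Q(sqrt(877)). Since d mod 4 = 1, disc(K) = 877.
Check p | disc: 877 mod 31 = 9.
p does not divide disc. Compute Legendre symbol (d/p):
9^((31-1)/2) mod 31 = 1
(d/p) = 1, so p splits: (p) = P*P' with e=1, f=1, g=2.
Therefore p is split.

split


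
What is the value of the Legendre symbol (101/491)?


p = 491 is prime, so compute (101/491) with the reciprocity algorithm (Jacobi-symbol steps: pull out 2s via (2/n), flip via reciprocity, reduce):
  reciprocity: (101/491) -> +(491/101)
  reduce: (87/101)
  reciprocity: (87/101) -> +(101/87)
  reduce: (14/87)
  pull out 2: (2/87) = +1  (since 87 mod 8 = 7)
  reciprocity: (7/87) -> -(87/7)
  reduce: (3/7)
  reciprocity: (3/7) -> -(7/3)
  reduce: (1/3)
  (1/3) = 1
Product of signs = 1
(101/491) = 1

1


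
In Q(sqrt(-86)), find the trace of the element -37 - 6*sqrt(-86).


Tr(a + b*sqrt(d)) = (a + b*sqrt(d)) + (a - b*sqrt(d)) = 2a
= 2 * (-37)
= -74

-74


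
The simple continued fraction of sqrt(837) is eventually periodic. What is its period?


Run the CF algorithm for sqrt(837).
a_0 = floor(sqrt(837)) = 28; set m_0=0, q_0=1.
Recurrence: m' = q*a - m,  q' = (d - m'^2)/q,  a' = floor((a_0 + m')/q').
  step 1: m=28, q=53, a=1
  step 2: m=25, q=4, a=13
  step 3: m=27, q=27, a=2
  step 4: m=27, q=4, a=13
  step 5: m=25, q=53, a=1
  step 6: m=28, q=1, a=56
a_6 = 2*a_0 = 56, so the period closes here.
sqrt(837) = [28; 1, 13, 2, 13, 1, 56]
Period length = 6

6


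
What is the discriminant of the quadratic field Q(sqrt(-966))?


For K = Q(sqrt(d)) with d squarefree: disc(K) = d if d = 1 mod 4, and disc(K) = 4d if d = 2 or 3 mod 4.
Here d = -966, and d mod 4 = 2.
d = 2 mod 4, not 1 (O_K = Z[sqrt(d)]), so disc(K) = 4d = 4 * (-966) = -3864

-3864


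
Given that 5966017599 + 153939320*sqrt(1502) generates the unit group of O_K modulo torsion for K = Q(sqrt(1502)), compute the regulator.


epsilon = 5966017599 + 153939320*sqrt(1502)
= 1.1932e+10
R = ln(1.1932e+10)
= 23.2025

23.2025


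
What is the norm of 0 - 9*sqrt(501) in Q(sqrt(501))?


N(a + b*sqrt(d)) = a^2 - d*b^2
= (0)^2 - (501)*(-9)^2
= 0 - 40581
= -40581

-40581


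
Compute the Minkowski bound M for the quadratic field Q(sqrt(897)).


d = 897, d mod 4 = 1, so disc(K) = d = 897; |disc(K)| = 897
Real quadratic field, so n = 2, s = r2 = 0, r1 = 2
M = (n!/n^n) * (4/pi)^s * sqrt(|disc(K)|) = (2!/2^2) * (4/pi)^0 * sqrt(897)
= 0.5 * 1.000000 * 29.949958
= 14.9750

14.9750


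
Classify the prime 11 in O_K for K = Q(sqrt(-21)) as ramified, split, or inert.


K = Q(sqrt(-21)). Since d mod 4 = 3, disc(K) = -84.
Check p | disc: -84 mod 11 = 4.
p does not divide disc. Compute Legendre symbol (d/p):
1^((11-1)/2) mod 11 = 1
(d/p) = 1, so p splits: (p) = P*P' with e=1, f=1, g=2.
Therefore p is split.

split


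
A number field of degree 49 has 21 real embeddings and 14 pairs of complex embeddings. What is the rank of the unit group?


By Dirichlet's unit theorem:
rank = r1 + r2 - 1
= 21 + 14 - 1
= 34

34


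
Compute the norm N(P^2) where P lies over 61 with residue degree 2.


N(P^a) = p^(a*f)
= 61^(2*2)
= 61^4
= 13845841

13845841


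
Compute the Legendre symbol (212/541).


p = 541 is prime, so compute (212/541) with the reciprocity algorithm (Jacobi-symbol steps: pull out 2s via (2/n), flip via reciprocity, reduce):
  pull out 2: (2/541) = -1  (since 541 mod 8 = 5)
  pull out 2: (2/541) = -1  (since 541 mod 8 = 5)
  reciprocity: (53/541) -> +(541/53)
  reduce: (11/53)
  reciprocity: (11/53) -> +(53/11)
  reduce: (9/11)
  reciprocity: (9/11) -> +(11/9)
  reduce: (2/9)
  pull out 2: (2/9) = +1  (since 9 mod 8 = 1)
  (1/9) = 1
Product of signs = 1
(212/541) = 1

1


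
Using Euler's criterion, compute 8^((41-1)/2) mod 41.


p = 41 is prime and the exponent is (p-1)/2 = 20, so by Euler's criterion 8^20 = (8/41) = +1 or -1 mod 41.
Compute by square-and-multiply:
  20 = 16 + 4 (binary 10100)
  Repeated squaring mod 41: 8^1 = 8, 8^2 = 23, 8^4 = 37, 8^8 = 16, 8^16 = 10
  8^20 = 8^16 * 8^4 = 10 * 37 mod 41
    10 * 37 = 370 = 1 mod 41
  8^20 = 1 mod 41
Result 1: 8 is a quadratic residue mod 41.
8^20 mod 41 = 1

1


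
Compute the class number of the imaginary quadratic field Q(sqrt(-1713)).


K = Q(sqrt(-1713)). d mod 4 = 3, so D = disc(K) = 4d = -6852
h(K) equals the number of primitive reduced positive-definite forms (a, b, c) = a*x^2 + b*x*y + c*y^2 with b^2 - 4ac = D,
where reduced means |b| <= a <= c, with b >= 0 whenever |b| = a or a = c, and primitive means gcd(a, b, c) = 1.
Reduced forces 3a^2 <= |D| = 6852, so 1 <= a <= 47; b must have the parity of D, and c = (b^2 - D)/(4a) must be an integer >= a.
Enumerate a = 1..47, b in [-a, a]:
  a=1: (1, 0, 1713)  [1]
  a=2: (2, 2, 857)  [1]
  a=3: (3, 0, 571)  [1]
  a=4..5: none
  a=6: (6, 6, 287)  [1]
  a=7: (7, -6, 246), (7, 6, 246)  [2]
  a=8..10: none
  a=11: (11, -10, 158), (11, 10, 158)  [2]
  a=12: none
  a=13: (13, -8, 133), (13, 8, 133)  [2]
  a=14: (14, -6, 123), (14, 6, 123)  [2]
  a=15..16: none
  a=17: (17, -4, 101), (17, 4, 101)  [2]
  a=18: none
  a=19: (19, -8, 91), (19, 8, 91)  [2]
  a=20: none
  a=21: (21, -6, 82), (21, 6, 82)  [2]
  a=22: (22, -10, 79), (22, 10, 79)  [2]
  a=23: (23, -18, 78), (23, 18, 78)  [2]
  a=24..25: none
  a=26: (26, -18, 69), (26, 18, 69)  [2]
  a=27..32: none
  a=33: (33, -12, 53), (33, 12, 53)  [2]
  a=34: (34, -30, 57), (34, 30, 57)  [2]
  a=35..36: none
  a=37: (37, -20, 49), (37, 20, 49)  [2]
  a=38: (38, -30, 51), (38, 30, 51)  [2]
  a=39: (39, -18, 46), (39, 18, 46)  [2]
  a=40: none
  a=41: (41, -6, 42), (41, 6, 42)  [2]
  a=42..47: none
Total reduced forms: 1 + 1 + 1 + 1 + 2 + 2 + 2 + 2 + 2 + 2 + 2 + 2 + 2 + 2 + 2 + 2 + 2 + 2 + 2 + 2 = 36
h = 36

36


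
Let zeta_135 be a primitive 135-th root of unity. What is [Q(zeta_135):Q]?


The degree equals Euler's totient phi(135).
135 = 3^3 * 5
phi(135) = 72

72


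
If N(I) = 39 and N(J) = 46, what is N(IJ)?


N(IJ) = N(I) * N(J)
= 39 * 46
= 1794

1794


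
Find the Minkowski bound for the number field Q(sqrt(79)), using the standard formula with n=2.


d = 79, d mod 4 = 3, so disc(K) = 4d = 316; |disc(K)| = 316
Real quadratic field, so n = 2, s = r2 = 0, r1 = 2
M = (n!/n^n) * (4/pi)^s * sqrt(|disc(K)|) = (2!/2^2) * (4/pi)^0 * sqrt(316)
= 0.5 * 1.000000 * 17.776389
= 8.8882

8.8882


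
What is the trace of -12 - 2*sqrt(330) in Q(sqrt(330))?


Tr(a + b*sqrt(d)) = (a + b*sqrt(d)) + (a - b*sqrt(d)) = 2a
= 2 * (-12)
= -24

-24


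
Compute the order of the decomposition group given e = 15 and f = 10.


|D_P| = e * f
= 15 * 10
= 150

150


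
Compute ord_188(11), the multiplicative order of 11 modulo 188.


We want ord_188(11), the smallest k >= 1 with 11^k = 1 mod 188.
n = 188 = 2^2 * 47, phi(188) = 92; the order divides phi(n).
Divisors of 92: 1, 2, 4, 23, 46, 92
Repeated squaring mod 188: 11^1 = 11, 11^2 = 121, 11^4 = 165, 11^8 = 153, 11^16 = 97, 11^32 = 9, 11^64 = 81
Test divisors in increasing order:
  k=1: 11^1 = 11 mod 188
  k=2: 11^2 = 121 mod 188
  k=4: 11^4 = 165 mod 188
  k=23: 11^23 = 97 * 165 * 121 * 11 = 187 mod 188
  k=46: 11^46 = 9 * 153 * 165 * 121 = 1 mod 188  <- first divisor giving 1
Order = 46

46


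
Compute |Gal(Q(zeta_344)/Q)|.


|Gal(Q(zeta_344)/Q)| = phi(344)
= 168

168


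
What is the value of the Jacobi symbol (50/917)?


Compute (50/917) via quadratic reciprocity:
  pull out 2: (2/917) = -1  (since 917 mod 8 = 5)
  reciprocity: (25/917) -> +(917/25)
  reduce: (17/25)
  reciprocity: (17/25) -> +(25/17)
  reduce: (8/17)
  pull out 2: (2/17) = +1  (since 17 mod 8 = 1)
  pull out 2: (2/17) = +1  (since 17 mod 8 = 1)
  pull out 2: (2/17) = +1  (since 17 mod 8 = 1)
  (1/17) = 1
Product of signs = -1

-1


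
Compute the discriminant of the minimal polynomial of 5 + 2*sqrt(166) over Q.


The element 5 + 2*sqrt(166) has minimal polynomial:
x^2 - 10*x - 639
Discriminant = (-10)^2 - 4*(-639)
= 100 + 2556
= 2656

2656


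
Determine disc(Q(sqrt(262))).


For K = Q(sqrt(d)) with d squarefree: disc(K) = d if d = 1 mod 4, and disc(K) = 4d if d = 2 or 3 mod 4.
Here d = 262, and d mod 4 = 2.
d = 2 mod 4, not 1 (O_K = Z[sqrt(d)]), so disc(K) = 4d = 4 * (262) = 1048

1048


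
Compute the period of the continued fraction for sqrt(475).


Run the CF algorithm for sqrt(475).
a_0 = floor(sqrt(475)) = 21; set m_0=0, q_0=1.
Recurrence: m' = q*a - m,  q' = (d - m'^2)/q,  a' = floor((a_0 + m')/q').
  step 1: m=21, q=34, a=1
  step 2: m=13, q=9, a=3
  step 3: m=14, q=31, a=1
  step 4: m=17, q=6, a=6
  step 5: m=19, q=19, a=2
  step 6: m=19, q=6, a=6
  step 7: m=17, q=31, a=1
  step 8: m=14, q=9, a=3
  step 9: m=13, q=34, a=1
  step 10: m=21, q=1, a=42
a_10 = 2*a_0 = 42, so the period closes here.
sqrt(475) = [21; 1, 3, 1, 6, 2, 6, 1, 3, 1, 42]
Period length = 10

10


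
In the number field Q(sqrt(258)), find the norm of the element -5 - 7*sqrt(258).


N(a + b*sqrt(d)) = a^2 - d*b^2
= (-5)^2 - (258)*(-7)^2
= 25 - 12642
= -12617

-12617


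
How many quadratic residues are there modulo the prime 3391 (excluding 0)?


For prime p, the number of non-zero quadratic residues is (p-1)/2.
= (3391-1)/2
= 1695

1695


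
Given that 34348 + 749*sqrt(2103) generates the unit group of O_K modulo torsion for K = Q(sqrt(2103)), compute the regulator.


epsilon = 34348 + 749*sqrt(2103)
= 68696.0000
R = ln(68696.0000)
= 11.1374

11.1374


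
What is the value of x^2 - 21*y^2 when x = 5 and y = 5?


x^2 - d*y^2
= 5^2 - 21*5^2
= 25 - 525
= -500

-500


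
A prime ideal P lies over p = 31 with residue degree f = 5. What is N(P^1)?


N(P^a) = p^(a*f)
= 31^(1*5)
= 31^5
= 28629151

28629151


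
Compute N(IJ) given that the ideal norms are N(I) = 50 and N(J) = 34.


N(IJ) = N(I) * N(J)
= 50 * 34
= 1700

1700


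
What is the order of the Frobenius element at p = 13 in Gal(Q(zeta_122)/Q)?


The Frobenius at p in Gal(Q(zeta_n)/Q) = (Z/nZ)* is the class of p, so its order is ord_122(13), the smallest k >= 1 with 13^k = 1 mod 122.
n = 122 = 2 * 61, phi(122) = 60; the order divides phi(n).
Divisors of 60: 1, 2, 3, 4, 5, 6, 10, 12, 15, 20, 30, 60
Repeated squaring mod 122: 13^1 = 13, 13^2 = 47, 13^4 = 13, 13^8 = 47, 13^16 = 13, 13^32 = 47
Test divisors in increasing order:
  k=1: 13^1 = 13 mod 122
  k=2: 13^2 = 47 mod 122
  k=3: 13^3 = 47 * 13 = 1 mod 122  <- first divisor giving 1
Order = 3

3


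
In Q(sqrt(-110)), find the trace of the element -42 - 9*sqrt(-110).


Tr(a + b*sqrt(d)) = (a + b*sqrt(d)) + (a - b*sqrt(d)) = 2a
= 2 * (-42)
= -84

-84


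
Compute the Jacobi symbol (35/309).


Compute (35/309) via quadratic reciprocity:
  reciprocity: (35/309) -> +(309/35)
  reduce: (29/35)
  reciprocity: (29/35) -> +(35/29)
  reduce: (6/29)
  pull out 2: (2/29) = -1  (since 29 mod 8 = 5)
  reciprocity: (3/29) -> +(29/3)
  reduce: (2/3)
  pull out 2: (2/3) = -1  (since 3 mod 8 = 3)
  (1/3) = 1
Product of signs = 1

1


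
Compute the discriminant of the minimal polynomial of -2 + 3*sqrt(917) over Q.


The element -2 + 3*sqrt(917) has minimal polynomial:
x^2 + 4*x - 8249
Discriminant = (4)^2 - 4*(-8249)
= 16 + 32996
= 33012

33012


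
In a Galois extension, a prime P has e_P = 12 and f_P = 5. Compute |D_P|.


|D_P| = e * f
= 12 * 5
= 60

60


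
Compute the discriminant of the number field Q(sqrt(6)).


For K = Q(sqrt(d)) with d squarefree: disc(K) = d if d = 1 mod 4, and disc(K) = 4d if d = 2 or 3 mod 4.
Here d = 6, and d mod 4 = 2.
d = 2 mod 4, not 1 (O_K = Z[sqrt(d)]), so disc(K) = 4d = 4 * (6) = 24

24


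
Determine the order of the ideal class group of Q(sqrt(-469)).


K = Q(sqrt(-469)). d mod 4 = 3, so D = disc(K) = 4d = -1876
h(K) equals the number of primitive reduced positive-definite forms (a, b, c) = a*x^2 + b*x*y + c*y^2 with b^2 - 4ac = D,
where reduced means |b| <= a <= c, with b >= 0 whenever |b| = a or a = c, and primitive means gcd(a, b, c) = 1.
Reduced forces 3a^2 <= |D| = 1876, so 1 <= a <= 25; b must have the parity of D, and c = (b^2 - D)/(4a) must be an integer >= a.
Enumerate a = 1..25, b in [-a, a]:
  a=1: (1, 0, 469)  [1]
  a=2: (2, 2, 235)  [1]
  a=3..4: none
  a=5: (5, -2, 94), (5, 2, 94)  [2]
  a=6: none
  a=7: (7, 0, 67)  [1]
  a=8..9: none
  a=10: (10, -2, 47), (10, 2, 47)  [2]
  a=11: (11, -4, 43), (11, 4, 43)  [2]
  a=12: none
  a=13: (13, -10, 38), (13, 10, 38)  [2]
  a=14: (14, 14, 37)  [1]
  a=15..18: none
  a=19: (19, -10, 26), (19, 10, 26)  [2]
  a=20..21: none
  a=22: (22, -18, 25), (22, 18, 25)  [2]
  a=23..25: none
Total reduced forms: 1 + 1 + 2 + 1 + 2 + 2 + 2 + 1 + 2 + 2 = 16
h = 16

16


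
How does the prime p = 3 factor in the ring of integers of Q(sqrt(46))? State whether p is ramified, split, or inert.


K = Q(sqrt(46)). Since d mod 4 = 2, disc(K) = 184.
Check p | disc: 184 mod 3 = 1.
p does not divide disc. Compute Legendre symbol (d/p):
1^((3-1)/2) mod 3 = 1
(d/p) = 1, so p splits: (p) = P*P' with e=1, f=1, g=2.
Therefore p is split.

split


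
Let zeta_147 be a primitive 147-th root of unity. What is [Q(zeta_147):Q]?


The degree equals Euler's totient phi(147).
147 = 3 * 7^2
phi(147) = 84

84
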